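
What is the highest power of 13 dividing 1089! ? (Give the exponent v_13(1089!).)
v_13(1089!) = 89

Legendre's formula: v_p(n!) = Σ_{k ≥ 1} ⌊n / p^k⌋. For p = 13, n = 1089, the terms are:
  ⌊1089/13^1⌋ = ⌊1089/13⌋ = 83
  ⌊1089/13^2⌋ = ⌊1089/169⌋ = 6
(the next term ⌊1089/13^3⌋ = 0, terminating the sum). Summing: v_13(1089!) = 83 + 6 = 89.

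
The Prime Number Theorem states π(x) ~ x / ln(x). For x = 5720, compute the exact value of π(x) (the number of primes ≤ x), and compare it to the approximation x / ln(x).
π(5720) = 753;  x/ln(x) ≈ 661.14;  relative error ≈ 12.20%.

Directly count primes up to 5720: π(5720) = 753. The PNT approximation gives 5720/ln(5720) ≈ 5720/8.65172 ≈ 661.14. Relative error (π(x) − x/ln(x)) / π(x) ≈ 12.20%; the approximation is known to undercount slightly (Li(x) is a better estimate).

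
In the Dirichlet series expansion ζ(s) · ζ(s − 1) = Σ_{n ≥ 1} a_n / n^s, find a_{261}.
σ(261) = 390

In the product (Σ m^0/m^s)(Σ k / k^s) = Σ (Σ_{d | n} d) / n^s, the coefficient of 1/n^s is σ(n) = Σ_{d | n} d. For n = 261, divisors are [1, 3, 9, 29, 87, 261]; summing: σ(261) = 390.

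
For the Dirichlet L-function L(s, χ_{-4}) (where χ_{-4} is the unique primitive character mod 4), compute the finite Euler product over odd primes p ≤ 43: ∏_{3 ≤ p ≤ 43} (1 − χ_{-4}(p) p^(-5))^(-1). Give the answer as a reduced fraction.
∏ = 32740559305695385712389870979185370874149053476477367448414215/32866839245274949258617282425703153368289421339680491851218944

The odd primes p ≤ 43 are [3, 5, 7, 11, 13, 17, 19, 23, 29, 31, 37, 41, 43]. For each, χ(p) = 1 if p ≡ 1 mod 4, χ(p) = −1 if p ≡ 3 mod 4. Taking (1 − χ(p)/p^5)^(-1) = p^5/(p^5 − χ(p)): (1 − (-1)/3^5)^(-1) · (1 − (1)/5^5)^(-1) · (1 − (-1)/7^5)^(-1) · (1 − (-1)/11^5)^(-1) · (1 − (1)/13^5)^(-1) · (1 − (1)/17^5)^(-1) · (1 − (-1)/19^5)^(-1) · (1 − (-1)/23^5)^(-1) · (1 − (1)/29^5)^(-1) · (1 − (-1)/31^5)^(-1) · (1 − (1)/37^5)^(-1) · (1 − (1)/41^5)^(-1) · (1 − (-1)/43^5)^(-1) = 32740559305695385712389870979185370874149053476477367448414215/32866839245274949258617282425703153368289421339680491851218944.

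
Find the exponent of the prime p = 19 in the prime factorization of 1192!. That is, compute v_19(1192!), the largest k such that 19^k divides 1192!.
v_19(1192!) = 65

Legendre's formula: v_p(n!) = Σ_{k ≥ 1} ⌊n / p^k⌋. For p = 19, n = 1192, the terms are:
  ⌊1192/19^1⌋ = ⌊1192/19⌋ = 62
  ⌊1192/19^2⌋ = ⌊1192/361⌋ = 3
(the next term ⌊1192/19^3⌋ = 0, terminating the sum). Summing: v_19(1192!) = 62 + 3 = 65.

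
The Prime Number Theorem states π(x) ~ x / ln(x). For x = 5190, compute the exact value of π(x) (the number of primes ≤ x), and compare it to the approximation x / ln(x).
π(5190) = 691;  x/ln(x) ≈ 606.70;  relative error ≈ 12.20%.

Directly count primes up to 5190: π(5190) = 691. The PNT approximation gives 5190/ln(5190) ≈ 5190/8.55449 ≈ 606.70. Relative error (π(x) − x/ln(x)) / π(x) ≈ 12.20%; the approximation is known to undercount slightly (Li(x) is a better estimate).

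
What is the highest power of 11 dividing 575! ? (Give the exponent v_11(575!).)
v_11(575!) = 56

Legendre's formula: v_p(n!) = Σ_{k ≥ 1} ⌊n / p^k⌋. For p = 11, n = 575, the terms are:
  ⌊575/11^1⌋ = ⌊575/11⌋ = 52
  ⌊575/11^2⌋ = ⌊575/121⌋ = 4
(the next term ⌊575/11^3⌋ = 0, terminating the sum). Summing: v_11(575!) = 52 + 4 = 56.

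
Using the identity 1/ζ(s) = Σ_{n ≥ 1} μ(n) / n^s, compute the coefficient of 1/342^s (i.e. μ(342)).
μ(342) = 0

Factor n = 342 = 2 · 3^2 · 19. μ(n) = 0 if any exponent ≥ 2 (not squarefree); otherwise μ(n) = (−1)^{ω(n)} where ω(n) is the number of distinct prime factors. Applying: μ(342) = 0.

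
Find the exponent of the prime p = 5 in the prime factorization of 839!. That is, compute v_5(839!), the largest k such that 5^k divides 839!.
v_5(839!) = 207

Legendre's formula: v_p(n!) = Σ_{k ≥ 1} ⌊n / p^k⌋. For p = 5, n = 839, the terms are:
  ⌊839/5^1⌋ = ⌊839/5⌋ = 167
  ⌊839/5^2⌋ = ⌊839/25⌋ = 33
  ⌊839/5^3⌋ = ⌊839/125⌋ = 6
  ⌊839/5^4⌋ = ⌊839/625⌋ = 1
(the next term ⌊839/5^5⌋ = 0, terminating the sum). Summing: v_5(839!) = 167 + 33 + 6 + 1 = 207.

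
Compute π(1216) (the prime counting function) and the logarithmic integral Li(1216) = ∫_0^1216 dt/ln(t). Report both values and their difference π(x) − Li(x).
π(1216) = 198;  Li(1216) ≈ 208.43;  π(x) − Li(x) ≈ -10.43.

Direct count of primes ≤ 1216 gives π(1216) = 198. Numerical evaluation of the logarithmic integral gives Li(1216) ≈ 208.43. The difference π(x) − Li(x) ≈ -10.43 is typically negative for small/moderate x (Li(x) overestimates), though Littlewood's theorem shows this sign changes infinitely often.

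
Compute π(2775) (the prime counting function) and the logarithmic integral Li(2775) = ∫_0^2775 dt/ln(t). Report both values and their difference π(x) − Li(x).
π(2775) = 403;  Li(2775) ≈ 414.52;  π(x) − Li(x) ≈ -11.52.

Direct count of primes ≤ 2775 gives π(2775) = 403. Numerical evaluation of the logarithmic integral gives Li(2775) ≈ 414.52. The difference π(x) − Li(x) ≈ -11.52 is typically negative for small/moderate x (Li(x) overestimates), though Littlewood's theorem shows this sign changes infinitely often.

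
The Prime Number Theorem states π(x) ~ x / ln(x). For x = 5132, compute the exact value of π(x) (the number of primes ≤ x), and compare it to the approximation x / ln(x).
π(5132) = 685;  x/ln(x) ≈ 600.71;  relative error ≈ 12.31%.

Directly count primes up to 5132: π(5132) = 685. The PNT approximation gives 5132/ln(5132) ≈ 5132/8.54325 ≈ 600.71. Relative error (π(x) − x/ln(x)) / π(x) ≈ 12.31%; the approximation is known to undercount slightly (Li(x) is a better estimate).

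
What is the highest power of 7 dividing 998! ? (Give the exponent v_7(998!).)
v_7(998!) = 164

Legendre's formula: v_p(n!) = Σ_{k ≥ 1} ⌊n / p^k⌋. For p = 7, n = 998, the terms are:
  ⌊998/7^1⌋ = ⌊998/7⌋ = 142
  ⌊998/7^2⌋ = ⌊998/49⌋ = 20
  ⌊998/7^3⌋ = ⌊998/343⌋ = 2
(the next term ⌊998/7^4⌋ = 0, terminating the sum). Summing: v_7(998!) = 142 + 20 + 2 = 164.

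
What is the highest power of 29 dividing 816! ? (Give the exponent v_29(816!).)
v_29(816!) = 28

Legendre's formula: v_p(n!) = Σ_{k ≥ 1} ⌊n / p^k⌋. For p = 29, n = 816, the terms are:
  ⌊816/29^1⌋ = ⌊816/29⌋ = 28
(the next term ⌊816/29^2⌋ = 0, terminating the sum). Summing: v_29(816!) = 28 = 28.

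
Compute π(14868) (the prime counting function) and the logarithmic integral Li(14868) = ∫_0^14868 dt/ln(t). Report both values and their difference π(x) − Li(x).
π(14868) = 1741;  Li(14868) ≈ 1762.89;  π(x) − Li(x) ≈ -21.89.

Direct count of primes ≤ 14868 gives π(14868) = 1741. Numerical evaluation of the logarithmic integral gives Li(14868) ≈ 1762.89. The difference π(x) − Li(x) ≈ -21.89 is typically negative for small/moderate x (Li(x) overestimates), though Littlewood's theorem shows this sign changes infinitely often.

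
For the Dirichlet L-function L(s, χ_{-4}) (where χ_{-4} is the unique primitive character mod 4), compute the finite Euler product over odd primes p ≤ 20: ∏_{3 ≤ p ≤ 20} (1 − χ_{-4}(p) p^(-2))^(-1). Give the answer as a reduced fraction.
∏ = 14933966047/16280616960

The odd primes p ≤ 20 are [3, 5, 7, 11, 13, 17, 19]. For each, χ(p) = 1 if p ≡ 1 mod 4, χ(p) = −1 if p ≡ 3 mod 4. Taking (1 − χ(p)/p^2)^(-1) = p^2/(p^2 − χ(p)): (1 − (-1)/3^2)^(-1) · (1 − (1)/5^2)^(-1) · (1 − (-1)/7^2)^(-1) · (1 − (-1)/11^2)^(-1) · (1 − (1)/13^2)^(-1) · (1 − (1)/17^2)^(-1) · (1 − (-1)/19^2)^(-1) = 14933966047/16280616960.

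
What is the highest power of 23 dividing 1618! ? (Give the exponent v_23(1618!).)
v_23(1618!) = 73

Legendre's formula: v_p(n!) = Σ_{k ≥ 1} ⌊n / p^k⌋. For p = 23, n = 1618, the terms are:
  ⌊1618/23^1⌋ = ⌊1618/23⌋ = 70
  ⌊1618/23^2⌋ = ⌊1618/529⌋ = 3
(the next term ⌊1618/23^3⌋ = 0, terminating the sum). Summing: v_23(1618!) = 70 + 3 = 73.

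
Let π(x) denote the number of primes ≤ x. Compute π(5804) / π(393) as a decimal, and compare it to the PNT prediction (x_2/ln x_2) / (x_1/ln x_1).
π(5804)/π(393) = 761/77 ≈ 9.8831;  PNT prediction ≈ 10.1801.

π(393) = 77 and π(5804) = 761, so π(5804)/π(393) ≈ 9.8831. The PNT-predicted ratio is (5804/ln(5804)) / (393/ln(393)) ≈ 10.1801. The two agree to within a few percent, as expected.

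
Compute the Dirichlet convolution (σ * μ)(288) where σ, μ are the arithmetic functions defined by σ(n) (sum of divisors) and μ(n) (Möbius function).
(σ * μ)(288) = 288

Divisors of 288: [1, 2, 3, 4, 6, 8, 9, 12, 16, 18, 24, 32, 36, 48, 72, 96, 144, 288]. For each d | 288:
  d = 1: σ(1) · μ(288/1) = 1 · 0 = 0
  d = 2: σ(2) · μ(288/2) = 3 · 0 = 0
  d = 3: σ(3) · μ(288/3) = 4 · 0 = 0
  d = 4: σ(4) · μ(288/4) = 7 · 0 = 0
  d = 6: σ(6) · μ(288/6) = 12 · 0 = 0
  d = 8: σ(8) · μ(288/8) = 15 · 0 = 0
  d = 9: σ(9) · μ(288/9) = 13 · 0 = 0
  d = 12: σ(12) · μ(288/12) = 28 · 0 = 0
  d = 16: σ(16) · μ(288/16) = 31 · 0 = 0
  d = 18: σ(18) · μ(288/18) = 39 · 0 = 0
  d = 24: σ(24) · μ(288/24) = 60 · 0 = 0
  d = 32: σ(32) · μ(288/32) = 63 · 0 = 0
  d = 36: σ(36) · μ(288/36) = 91 · 0 = 0
  d = 48: σ(48) · μ(288/48) = 124 · 1 = 124
  d = 72: σ(72) · μ(288/72) = 195 · 0 = 0
  d = 96: σ(96) · μ(288/96) = 252 · -1 = -252
  d = 144: σ(144) · μ(288/144) = 403 · -1 = -403
  d = 288: σ(288) · μ(288/288) = 819 · 1 = 819
Summing: (σ * μ)(288) = 0 + 0 + 0 + 0 + 0 + 0 + 0 + 0 + 0 + 0 + 0 + 0 + 0 + 124 + 0 + -252 + -403 + 819 = 288.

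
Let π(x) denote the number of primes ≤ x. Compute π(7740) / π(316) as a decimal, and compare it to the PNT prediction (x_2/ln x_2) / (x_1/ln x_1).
π(7740)/π(316) = 981/65 ≈ 15.0923;  PNT prediction ≈ 15.7446.

π(316) = 65 and π(7740) = 981, so π(7740)/π(316) ≈ 15.0923. The PNT-predicted ratio is (7740/ln(7740)) / (316/ln(316)) ≈ 15.7446. The two agree to within a few percent, as expected.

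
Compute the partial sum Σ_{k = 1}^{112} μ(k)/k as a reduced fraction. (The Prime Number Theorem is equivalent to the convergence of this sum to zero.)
Σ μ(k)/k = -678316192822146162262092815134314936522301/39962142402550705168325165981723972810713890

Values of μ(k) for 1 ≤ k ≤ 112: μ(1) = 1, μ(2) = -1, μ(3) = -1, μ(5) = -1, μ(6) = 1, μ(7) = -1, μ(10) = 1, μ(11) = -1, μ(13) = -1, μ(14) = 1, μ(15) = 1, μ(17) = -1, μ(19) = -1, μ(21) = 1, μ(22) = 1, μ(23) = -1, μ(26) = 1, μ(29) = -1, μ(30) = -1, μ(31) = -1, μ(33) = 1, μ(34) = 1, μ(35) = 1, μ(37) = -1, μ(38) = 1, μ(39) = 1, μ(41) = -1, μ(42) = -1, μ(43) = -1, μ(46) = 1, μ(47) = -1, μ(51) = 1, μ(53) = -1, μ(55) = 1, μ(57) = 1, μ(58) = 1, μ(59) = -1, μ(61) = -1, μ(62) = 1, μ(65) = 1, μ(66) = -1, μ(67) = -1, μ(69) = 1, μ(70) = -1, μ(71) = -1, μ(73) = -1, μ(74) = 1, μ(77) = 1, μ(78) = -1, μ(79) = -1, μ(82) = 1, μ(83) = -1, μ(85) = 1, μ(86) = 1, μ(87) = 1, μ(89) = -1, μ(91) = 1, μ(93) = 1, μ(94) = 1, μ(95) = 1, μ(97) = -1, μ(101) = -1, μ(102) = -1, μ(103) = -1, μ(105) = -1, μ(106) = 1, μ(107) = -1, μ(109) = -1, μ(110) = -1, μ(111) = 1, with μ = 0 on non-squarefree integers. Summing μ(k)/k for k where μ(k) ≠ 0 gives -678316192822146162262092815134314936522301/39962142402550705168325165981723972810713890 ≈ -0.0170. (PNT ⟺ this sum → 0 as n → ∞.)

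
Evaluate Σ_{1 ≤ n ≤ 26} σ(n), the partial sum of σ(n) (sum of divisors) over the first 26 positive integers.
Σ_{n ≤ 26} σ(n) = 564

Compute σ(n) for each 1 ≤ n ≤ 26: σ(1) = 1, σ(2) = 3, σ(3) = 4, σ(4) = 7, σ(5) = 6, σ(6) = 12, σ(7) = 8, σ(8) = 15, σ(9) = 13, σ(10) = 18, σ(11) = 12, σ(12) = 28, σ(13) = 14, σ(14) = 24, σ(15) = 24, σ(16) = 31, σ(17) = 18, σ(18) = 39, σ(19) = 20, σ(20) = 42, σ(21) = 32, σ(22) = 36, σ(23) = 24, σ(24) = 60, σ(25) = 31, σ(26) = 42. Summing all 26 values: 564. (Average order: Σ_{n ≤ x} σ(n) ~ (π²/12) x². For x = 26, (π²/12)·26² ≈ 555.99.)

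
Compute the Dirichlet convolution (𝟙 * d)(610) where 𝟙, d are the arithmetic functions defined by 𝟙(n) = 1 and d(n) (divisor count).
(𝟙 * d)(610) = 27

Divisors of 610: [1, 2, 5, 10, 61, 122, 305, 610]. For each d | 610:
  d = 1: 𝟙(1) · d(610/1) = 1 · 8 = 8
  d = 2: 𝟙(2) · d(610/2) = 1 · 4 = 4
  d = 5: 𝟙(5) · d(610/5) = 1 · 4 = 4
  d = 10: 𝟙(10) · d(610/10) = 1 · 2 = 2
  d = 61: 𝟙(61) · d(610/61) = 1 · 4 = 4
  d = 122: 𝟙(122) · d(610/122) = 1 · 2 = 2
  d = 305: 𝟙(305) · d(610/305) = 1 · 2 = 2
  d = 610: 𝟙(610) · d(610/610) = 1 · 1 = 1
Summing: (𝟙 * d)(610) = 8 + 4 + 4 + 2 + 4 + 2 + 2 + 1 = 27.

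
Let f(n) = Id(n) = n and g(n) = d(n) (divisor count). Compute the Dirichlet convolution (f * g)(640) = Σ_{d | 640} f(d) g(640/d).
(Id * d)(640) = 3514

Divisors of 640: [1, 2, 4, 5, 8, 10, 16, 20, 32, 40, 64, 80, 128, 160, 320, 640]. For each d | 640:
  d = 1: Id(1) · d(640/1) = 1 · 16 = 16
  d = 2: Id(2) · d(640/2) = 2 · 14 = 28
  d = 4: Id(4) · d(640/4) = 4 · 12 = 48
  d = 5: Id(5) · d(640/5) = 5 · 8 = 40
  d = 8: Id(8) · d(640/8) = 8 · 10 = 80
  d = 10: Id(10) · d(640/10) = 10 · 7 = 70
  d = 16: Id(16) · d(640/16) = 16 · 8 = 128
  d = 20: Id(20) · d(640/20) = 20 · 6 = 120
  d = 32: Id(32) · d(640/32) = 32 · 6 = 192
  d = 40: Id(40) · d(640/40) = 40 · 5 = 200
  d = 64: Id(64) · d(640/64) = 64 · 4 = 256
  d = 80: Id(80) · d(640/80) = 80 · 4 = 320
  d = 128: Id(128) · d(640/128) = 128 · 2 = 256
  d = 160: Id(160) · d(640/160) = 160 · 3 = 480
  d = 320: Id(320) · d(640/320) = 320 · 2 = 640
  d = 640: Id(640) · d(640/640) = 640 · 1 = 640
Summing: (Id * d)(640) = 16 + 28 + 48 + 40 + 80 + 70 + 128 + 120 + 192 + 200 + 256 + 320 + 256 + 480 + 640 + 640 = 3514.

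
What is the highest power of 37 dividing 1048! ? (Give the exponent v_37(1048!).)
v_37(1048!) = 28

Legendre's formula: v_p(n!) = Σ_{k ≥ 1} ⌊n / p^k⌋. For p = 37, n = 1048, the terms are:
  ⌊1048/37^1⌋ = ⌊1048/37⌋ = 28
(the next term ⌊1048/37^2⌋ = 0, terminating the sum). Summing: v_37(1048!) = 28 = 28.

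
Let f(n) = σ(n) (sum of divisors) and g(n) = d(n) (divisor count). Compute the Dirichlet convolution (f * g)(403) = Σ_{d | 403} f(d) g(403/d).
(σ * d)(403) = 544

Divisors of 403: [1, 13, 31, 403]. For each d | 403:
  d = 1: σ(1) · d(403/1) = 1 · 4 = 4
  d = 13: σ(13) · d(403/13) = 14 · 2 = 28
  d = 31: σ(31) · d(403/31) = 32 · 2 = 64
  d = 403: σ(403) · d(403/403) = 448 · 1 = 448
Summing: (σ * d)(403) = 4 + 28 + 64 + 448 = 544.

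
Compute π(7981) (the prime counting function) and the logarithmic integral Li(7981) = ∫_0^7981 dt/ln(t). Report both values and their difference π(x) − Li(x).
π(7981) = 1006;  Li(7981) ≈ 1024.30;  π(x) − Li(x) ≈ -18.30.

Direct count of primes ≤ 7981 gives π(7981) = 1006. Numerical evaluation of the logarithmic integral gives Li(7981) ≈ 1024.30. The difference π(x) − Li(x) ≈ -18.30 is typically negative for small/moderate x (Li(x) overestimates), though Littlewood's theorem shows this sign changes infinitely often.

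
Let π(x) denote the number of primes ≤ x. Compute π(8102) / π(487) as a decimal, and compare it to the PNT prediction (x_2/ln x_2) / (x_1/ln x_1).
π(8102)/π(487) = 1019/93 ≈ 10.9570;  PNT prediction ≈ 11.4392.

π(487) = 93 and π(8102) = 1019, so π(8102)/π(487) ≈ 10.9570. The PNT-predicted ratio is (8102/ln(8102)) / (487/ln(487)) ≈ 11.4392. The two agree to within a few percent, as expected.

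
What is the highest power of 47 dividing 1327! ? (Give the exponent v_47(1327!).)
v_47(1327!) = 28

Legendre's formula: v_p(n!) = Σ_{k ≥ 1} ⌊n / p^k⌋. For p = 47, n = 1327, the terms are:
  ⌊1327/47^1⌋ = ⌊1327/47⌋ = 28
(the next term ⌊1327/47^2⌋ = 0, terminating the sum). Summing: v_47(1327!) = 28 = 28.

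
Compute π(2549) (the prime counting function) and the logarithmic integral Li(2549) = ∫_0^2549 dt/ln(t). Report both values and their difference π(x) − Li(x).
π(2549) = 373;  Li(2549) ≈ 385.86;  π(x) − Li(x) ≈ -12.86.

Direct count of primes ≤ 2549 gives π(2549) = 373. Numerical evaluation of the logarithmic integral gives Li(2549) ≈ 385.86. The difference π(x) − Li(x) ≈ -12.86 is typically negative for small/moderate x (Li(x) overestimates), though Littlewood's theorem shows this sign changes infinitely often.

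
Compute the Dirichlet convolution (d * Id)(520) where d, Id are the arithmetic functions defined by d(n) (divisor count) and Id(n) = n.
(d * Id)(520) = 2730

Divisors of 520: [1, 2, 4, 5, 8, 10, 13, 20, 26, 40, 52, 65, 104, 130, 260, 520]. For each d | 520:
  d = 1: d(1) · Id(520/1) = 1 · 520 = 520
  d = 2: d(2) · Id(520/2) = 2 · 260 = 520
  d = 4: d(4) · Id(520/4) = 3 · 130 = 390
  d = 5: d(5) · Id(520/5) = 2 · 104 = 208
  d = 8: d(8) · Id(520/8) = 4 · 65 = 260
  d = 10: d(10) · Id(520/10) = 4 · 52 = 208
  d = 13: d(13) · Id(520/13) = 2 · 40 = 80
  d = 20: d(20) · Id(520/20) = 6 · 26 = 156
  d = 26: d(26) · Id(520/26) = 4 · 20 = 80
  d = 40: d(40) · Id(520/40) = 8 · 13 = 104
  d = 52: d(52) · Id(520/52) = 6 · 10 = 60
  d = 65: d(65) · Id(520/65) = 4 · 8 = 32
  d = 104: d(104) · Id(520/104) = 8 · 5 = 40
  d = 130: d(130) · Id(520/130) = 8 · 4 = 32
  d = 260: d(260) · Id(520/260) = 12 · 2 = 24
  d = 520: d(520) · Id(520/520) = 16 · 1 = 16
Summing: (d * Id)(520) = 520 + 520 + 390 + 208 + 260 + 208 + 80 + 156 + 80 + 104 + 60 + 32 + 40 + 32 + 24 + 16 = 2730.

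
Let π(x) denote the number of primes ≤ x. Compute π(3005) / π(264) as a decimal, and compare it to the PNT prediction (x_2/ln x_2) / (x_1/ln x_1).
π(3005)/π(264) = 431/56 ≈ 7.6964;  PNT prediction ≈ 7.9256.

π(264) = 56 and π(3005) = 431, so π(3005)/π(264) ≈ 7.6964. The PNT-predicted ratio is (3005/ln(3005)) / (264/ln(264)) ≈ 7.9256. The two agree to within a few percent, as expected.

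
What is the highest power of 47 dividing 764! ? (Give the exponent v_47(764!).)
v_47(764!) = 16

Legendre's formula: v_p(n!) = Σ_{k ≥ 1} ⌊n / p^k⌋. For p = 47, n = 764, the terms are:
  ⌊764/47^1⌋ = ⌊764/47⌋ = 16
(the next term ⌊764/47^2⌋ = 0, terminating the sum). Summing: v_47(764!) = 16 = 16.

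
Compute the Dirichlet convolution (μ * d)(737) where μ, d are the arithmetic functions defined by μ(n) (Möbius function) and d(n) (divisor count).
(μ * d)(737) = 1

Divisors of 737: [1, 11, 67, 737]. For each d | 737:
  d = 1: μ(1) · d(737/1) = 1 · 4 = 4
  d = 11: μ(11) · d(737/11) = -1 · 2 = -2
  d = 67: μ(67) · d(737/67) = -1 · 2 = -2
  d = 737: μ(737) · d(737/737) = 1 · 1 = 1
Summing: (μ * d)(737) = 4 + -2 + -2 + 1 = 1.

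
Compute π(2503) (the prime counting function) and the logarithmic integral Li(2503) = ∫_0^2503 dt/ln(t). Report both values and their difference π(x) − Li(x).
π(2503) = 368;  Li(2503) ≈ 379.99;  π(x) − Li(x) ≈ -11.99.

Direct count of primes ≤ 2503 gives π(2503) = 368. Numerical evaluation of the logarithmic integral gives Li(2503) ≈ 379.99. The difference π(x) − Li(x) ≈ -11.99 is typically negative for small/moderate x (Li(x) overestimates), though Littlewood's theorem shows this sign changes infinitely often.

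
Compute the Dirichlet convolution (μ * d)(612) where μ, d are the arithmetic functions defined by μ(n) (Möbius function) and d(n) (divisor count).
(μ * d)(612) = 1

Divisors of 612: [1, 2, 3, 4, 6, 9, 12, 17, 18, 34, 36, 51, 68, 102, 153, 204, 306, 612]. For each d | 612:
  d = 1: μ(1) · d(612/1) = 1 · 18 = 18
  d = 2: μ(2) · d(612/2) = -1 · 12 = -12
  d = 3: μ(3) · d(612/3) = -1 · 12 = -12
  d = 4: μ(4) · d(612/4) = 0 · 6 = 0
  d = 6: μ(6) · d(612/6) = 1 · 8 = 8
  d = 9: μ(9) · d(612/9) = 0 · 6 = 0
  d = 12: μ(12) · d(612/12) = 0 · 4 = 0
  d = 17: μ(17) · d(612/17) = -1 · 9 = -9
  d = 18: μ(18) · d(612/18) = 0 · 4 = 0
  d = 34: μ(34) · d(612/34) = 1 · 6 = 6
  d = 36: μ(36) · d(612/36) = 0 · 2 = 0
  d = 51: μ(51) · d(612/51) = 1 · 6 = 6
  d = 68: μ(68) · d(612/68) = 0 · 3 = 0
  d = 102: μ(102) · d(612/102) = -1 · 4 = -4
  d = 153: μ(153) · d(612/153) = 0 · 3 = 0
  d = 204: μ(204) · d(612/204) = 0 · 2 = 0
  d = 306: μ(306) · d(612/306) = 0 · 2 = 0
  d = 612: μ(612) · d(612/612) = 0 · 1 = 0
Summing: (μ * d)(612) = 18 + -12 + -12 + 0 + 8 + 0 + 0 + -9 + 0 + 6 + 0 + 6 + 0 + -4 + 0 + 0 + 0 + 0 = 1.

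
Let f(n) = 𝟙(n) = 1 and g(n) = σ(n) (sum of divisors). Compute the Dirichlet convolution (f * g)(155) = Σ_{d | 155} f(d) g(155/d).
(𝟙 * σ)(155) = 231

Divisors of 155: [1, 5, 31, 155]. For each d | 155:
  d = 1: 𝟙(1) · σ(155/1) = 1 · 192 = 192
  d = 5: 𝟙(5) · σ(155/5) = 1 · 32 = 32
  d = 31: 𝟙(31) · σ(155/31) = 1 · 6 = 6
  d = 155: 𝟙(155) · σ(155/155) = 1 · 1 = 1
Summing: (𝟙 * σ)(155) = 192 + 32 + 6 + 1 = 231.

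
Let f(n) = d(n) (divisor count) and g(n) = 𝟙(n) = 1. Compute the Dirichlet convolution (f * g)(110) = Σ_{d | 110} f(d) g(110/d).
(d * 𝟙)(110) = 27

Divisors of 110: [1, 2, 5, 10, 11, 22, 55, 110]. For each d | 110:
  d = 1: d(1) · 𝟙(110/1) = 1 · 1 = 1
  d = 2: d(2) · 𝟙(110/2) = 2 · 1 = 2
  d = 5: d(5) · 𝟙(110/5) = 2 · 1 = 2
  d = 10: d(10) · 𝟙(110/10) = 4 · 1 = 4
  d = 11: d(11) · 𝟙(110/11) = 2 · 1 = 2
  d = 22: d(22) · 𝟙(110/22) = 4 · 1 = 4
  d = 55: d(55) · 𝟙(110/55) = 4 · 1 = 4
  d = 110: d(110) · 𝟙(110/110) = 8 · 1 = 8
Summing: (d * 𝟙)(110) = 1 + 2 + 2 + 4 + 2 + 4 + 4 + 8 = 27.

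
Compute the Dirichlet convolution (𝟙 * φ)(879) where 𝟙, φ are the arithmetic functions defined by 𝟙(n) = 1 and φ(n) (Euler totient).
(𝟙 * φ)(879) = 879

Divisors of 879: [1, 3, 293, 879]. For each d | 879:
  d = 1: 𝟙(1) · φ(879/1) = 1 · 584 = 584
  d = 3: 𝟙(3) · φ(879/3) = 1 · 292 = 292
  d = 293: 𝟙(293) · φ(879/293) = 1 · 2 = 2
  d = 879: 𝟙(879) · φ(879/879) = 1 · 1 = 1
Summing: (𝟙 * φ)(879) = 584 + 292 + 2 + 1 = 879.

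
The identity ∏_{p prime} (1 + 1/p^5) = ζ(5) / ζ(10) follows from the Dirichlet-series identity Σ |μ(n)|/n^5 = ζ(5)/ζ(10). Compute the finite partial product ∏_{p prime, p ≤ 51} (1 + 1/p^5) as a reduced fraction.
∏ = 77350420258916008694441522216355088445733760320747817275637792505856/74669957780522328018216335873020857442299719217280893302140029444835

The primes p ≤ 51 are [2, 3, 5, 7, 11, 13, 17, 19, 23, 29, 31, 37, 41, 43, 47]. For each, (1 + 1/p^5) = (p^5 + 1)/p^5. Multiplying these fractions over p ∈ [2, 3, 5, 7, 11, 13, 17, 19, 23, 29, 31, 37, 41, 43, 47] gives 77350420258916008694441522216355088445733760320747817275637792505856/74669957780522328018216335873020857442299719217280893302140029444835. (In the limit P → ∞ this tends to ζ(5)/ζ(10).)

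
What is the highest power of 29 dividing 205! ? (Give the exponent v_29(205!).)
v_29(205!) = 7

Legendre's formula: v_p(n!) = Σ_{k ≥ 1} ⌊n / p^k⌋. For p = 29, n = 205, the terms are:
  ⌊205/29^1⌋ = ⌊205/29⌋ = 7
(the next term ⌊205/29^2⌋ = 0, terminating the sum). Summing: v_29(205!) = 7 = 7.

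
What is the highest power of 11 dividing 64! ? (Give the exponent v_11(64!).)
v_11(64!) = 5

Legendre's formula: v_p(n!) = Σ_{k ≥ 1} ⌊n / p^k⌋. For p = 11, n = 64, the terms are:
  ⌊64/11^1⌋ = ⌊64/11⌋ = 5
(the next term ⌊64/11^2⌋ = 0, terminating the sum). Summing: v_11(64!) = 5 = 5.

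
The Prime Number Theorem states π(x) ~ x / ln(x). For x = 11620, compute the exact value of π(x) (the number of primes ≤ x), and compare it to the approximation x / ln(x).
π(11620) = 1397;  x/ln(x) ≈ 1241.39;  relative error ≈ 11.14%.

Directly count primes up to 11620: π(11620) = 1397. The PNT approximation gives 11620/ln(11620) ≈ 11620/9.36048 ≈ 1241.39. Relative error (π(x) − x/ln(x)) / π(x) ≈ 11.14%; the approximation is known to undercount slightly (Li(x) is a better estimate).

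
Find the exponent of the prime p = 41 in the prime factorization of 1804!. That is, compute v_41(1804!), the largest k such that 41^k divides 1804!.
v_41(1804!) = 45

Legendre's formula: v_p(n!) = Σ_{k ≥ 1} ⌊n / p^k⌋. For p = 41, n = 1804, the terms are:
  ⌊1804/41^1⌋ = ⌊1804/41⌋ = 44
  ⌊1804/41^2⌋ = ⌊1804/1681⌋ = 1
(the next term ⌊1804/41^3⌋ = 0, terminating the sum). Summing: v_41(1804!) = 44 + 1 = 45.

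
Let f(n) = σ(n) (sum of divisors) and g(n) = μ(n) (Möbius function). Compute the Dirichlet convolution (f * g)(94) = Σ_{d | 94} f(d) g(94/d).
(σ * μ)(94) = 94

Divisors of 94: [1, 2, 47, 94]. For each d | 94:
  d = 1: σ(1) · μ(94/1) = 1 · 1 = 1
  d = 2: σ(2) · μ(94/2) = 3 · -1 = -3
  d = 47: σ(47) · μ(94/47) = 48 · -1 = -48
  d = 94: σ(94) · μ(94/94) = 144 · 1 = 144
Summing: (σ * μ)(94) = 1 + -3 + -48 + 144 = 94.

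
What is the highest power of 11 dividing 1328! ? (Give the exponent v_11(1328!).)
v_11(1328!) = 130

Legendre's formula: v_p(n!) = Σ_{k ≥ 1} ⌊n / p^k⌋. For p = 11, n = 1328, the terms are:
  ⌊1328/11^1⌋ = ⌊1328/11⌋ = 120
  ⌊1328/11^2⌋ = ⌊1328/121⌋ = 10
(the next term ⌊1328/11^3⌋ = 0, terminating the sum). Summing: v_11(1328!) = 120 + 10 = 130.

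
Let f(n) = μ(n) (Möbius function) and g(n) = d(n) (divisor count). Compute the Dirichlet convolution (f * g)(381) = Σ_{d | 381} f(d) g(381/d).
(μ * d)(381) = 1

Divisors of 381: [1, 3, 127, 381]. For each d | 381:
  d = 1: μ(1) · d(381/1) = 1 · 4 = 4
  d = 3: μ(3) · d(381/3) = -1 · 2 = -2
  d = 127: μ(127) · d(381/127) = -1 · 2 = -2
  d = 381: μ(381) · d(381/381) = 1 · 1 = 1
Summing: (μ * d)(381) = 4 + -2 + -2 + 1 = 1.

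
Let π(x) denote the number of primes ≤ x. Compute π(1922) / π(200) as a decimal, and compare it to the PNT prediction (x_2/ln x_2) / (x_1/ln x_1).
π(1922)/π(200) = 293/46 ≈ 6.3696;  PNT prediction ≈ 6.7340.

π(200) = 46 and π(1922) = 293, so π(1922)/π(200) ≈ 6.3696. The PNT-predicted ratio is (1922/ln(1922)) / (200/ln(200)) ≈ 6.7340. The two agree to within a few percent, as expected.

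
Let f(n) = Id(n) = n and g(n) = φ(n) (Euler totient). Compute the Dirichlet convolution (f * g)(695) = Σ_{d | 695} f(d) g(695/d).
(Id * φ)(695) = 2493

Divisors of 695: [1, 5, 139, 695]. For each d | 695:
  d = 1: Id(1) · φ(695/1) = 1 · 552 = 552
  d = 5: Id(5) · φ(695/5) = 5 · 138 = 690
  d = 139: Id(139) · φ(695/139) = 139 · 4 = 556
  d = 695: Id(695) · φ(695/695) = 695 · 1 = 695
Summing: (Id * φ)(695) = 552 + 690 + 556 + 695 = 2493.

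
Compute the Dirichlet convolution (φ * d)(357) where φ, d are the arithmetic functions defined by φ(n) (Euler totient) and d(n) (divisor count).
(φ * d)(357) = 576

Divisors of 357: [1, 3, 7, 17, 21, 51, 119, 357]. For each d | 357:
  d = 1: φ(1) · d(357/1) = 1 · 8 = 8
  d = 3: φ(3) · d(357/3) = 2 · 4 = 8
  d = 7: φ(7) · d(357/7) = 6 · 4 = 24
  d = 17: φ(17) · d(357/17) = 16 · 4 = 64
  d = 21: φ(21) · d(357/21) = 12 · 2 = 24
  d = 51: φ(51) · d(357/51) = 32 · 2 = 64
  d = 119: φ(119) · d(357/119) = 96 · 2 = 192
  d = 357: φ(357) · d(357/357) = 192 · 1 = 192
Summing: (φ * d)(357) = 8 + 8 + 24 + 64 + 24 + 64 + 192 + 192 = 576.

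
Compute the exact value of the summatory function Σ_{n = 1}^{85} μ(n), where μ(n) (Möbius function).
Σ_{n ≤ 85} μ(n) = -3

Compute μ(n) for each 1 ≤ n ≤ 85: μ(1) = 1, μ(2) = -1, μ(3) = -1, μ(4) = 0, μ(5) = -1, μ(6) = 1, μ(7) = -1, μ(8) = 0, μ(9) = 0, μ(10) = 1, μ(11) = -1, μ(12) = 0, μ(13) = -1, μ(14) = 1, μ(15) = 1, μ(16) = 0, μ(17) = -1, μ(18) = 0, μ(19) = -1, μ(20) = 0, μ(21) = 1, μ(22) = 1, μ(23) = -1, μ(24) = 0, μ(25) = 0, μ(26) = 1, μ(27) = 0, μ(28) = 0, μ(29) = -1, μ(30) = -1, μ(31) = -1, μ(32) = 0, μ(33) = 1, μ(34) = 1, μ(35) = 1, μ(36) = 0, μ(37) = -1, μ(38) = 1, μ(39) = 1, μ(40) = 0, μ(41) = -1, μ(42) = -1, μ(43) = -1, μ(44) = 0, μ(45) = 0, μ(46) = 1, μ(47) = -1, μ(48) = 0, μ(49) = 0, μ(50) = 0, μ(51) = 1, μ(52) = 0, μ(53) = -1, μ(54) = 0, μ(55) = 1, μ(56) = 0, μ(57) = 1, μ(58) = 1, μ(59) = -1, μ(60) = 0, μ(61) = -1, μ(62) = 1, μ(63) = 0, μ(64) = 0, μ(65) = 1, μ(66) = -1, μ(67) = -1, μ(68) = 0, μ(69) = 1, μ(70) = -1, μ(71) = -1, μ(72) = 0, μ(73) = -1, μ(74) = 1, μ(75) = 0, μ(76) = 0, μ(77) = 1, μ(78) = -1, μ(79) = -1, μ(80) = 0, μ(81) = 0, μ(82) = 1, μ(83) = -1, μ(84) = 0, μ(85) = 1. Summing all 85 values: -3. (Mertens function M(x) = Σ_{n ≤ x} μ(n); on average M(x) should be small (PNT ⟺ M(x) = o(x)).)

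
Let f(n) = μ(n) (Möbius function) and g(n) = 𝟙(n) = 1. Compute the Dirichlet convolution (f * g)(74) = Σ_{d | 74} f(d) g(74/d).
(μ * 𝟙)(74) = 0

Divisors of 74: [1, 2, 37, 74]. For each d | 74:
  d = 1: μ(1) · 𝟙(74/1) = 1 · 1 = 1
  d = 2: μ(2) · 𝟙(74/2) = -1 · 1 = -1
  d = 37: μ(37) · 𝟙(74/37) = -1 · 1 = -1
  d = 74: μ(74) · 𝟙(74/74) = 1 · 1 = 1
Summing: (μ * 𝟙)(74) = 1 + -1 + -1 + 1 = 0.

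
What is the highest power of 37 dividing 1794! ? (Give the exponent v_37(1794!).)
v_37(1794!) = 49

Legendre's formula: v_p(n!) = Σ_{k ≥ 1} ⌊n / p^k⌋. For p = 37, n = 1794, the terms are:
  ⌊1794/37^1⌋ = ⌊1794/37⌋ = 48
  ⌊1794/37^2⌋ = ⌊1794/1369⌋ = 1
(the next term ⌊1794/37^3⌋ = 0, terminating the sum). Summing: v_37(1794!) = 48 + 1 = 49.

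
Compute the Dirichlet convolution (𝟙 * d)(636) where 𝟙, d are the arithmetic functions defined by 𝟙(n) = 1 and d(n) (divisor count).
(𝟙 * d)(636) = 54

Divisors of 636: [1, 2, 3, 4, 6, 12, 53, 106, 159, 212, 318, 636]. For each d | 636:
  d = 1: 𝟙(1) · d(636/1) = 1 · 12 = 12
  d = 2: 𝟙(2) · d(636/2) = 1 · 8 = 8
  d = 3: 𝟙(3) · d(636/3) = 1 · 6 = 6
  d = 4: 𝟙(4) · d(636/4) = 1 · 4 = 4
  d = 6: 𝟙(6) · d(636/6) = 1 · 4 = 4
  d = 12: 𝟙(12) · d(636/12) = 1 · 2 = 2
  d = 53: 𝟙(53) · d(636/53) = 1 · 6 = 6
  d = 106: 𝟙(106) · d(636/106) = 1 · 4 = 4
  d = 159: 𝟙(159) · d(636/159) = 1 · 3 = 3
  d = 212: 𝟙(212) · d(636/212) = 1 · 2 = 2
  d = 318: 𝟙(318) · d(636/318) = 1 · 2 = 2
  d = 636: 𝟙(636) · d(636/636) = 1 · 1 = 1
Summing: (𝟙 * d)(636) = 12 + 8 + 6 + 4 + 4 + 2 + 6 + 4 + 3 + 2 + 2 + 1 = 54.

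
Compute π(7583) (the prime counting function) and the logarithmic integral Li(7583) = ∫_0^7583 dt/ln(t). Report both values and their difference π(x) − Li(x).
π(7583) = 963;  Li(7583) ≈ 979.88;  π(x) − Li(x) ≈ -16.88.

Direct count of primes ≤ 7583 gives π(7583) = 963. Numerical evaluation of the logarithmic integral gives Li(7583) ≈ 979.88. The difference π(x) − Li(x) ≈ -16.88 is typically negative for small/moderate x (Li(x) overestimates), though Littlewood's theorem shows this sign changes infinitely often.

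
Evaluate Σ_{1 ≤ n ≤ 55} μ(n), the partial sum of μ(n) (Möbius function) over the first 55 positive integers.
Σ_{n ≤ 55} μ(n) = -2

Compute μ(n) for each 1 ≤ n ≤ 55: μ(1) = 1, μ(2) = -1, μ(3) = -1, μ(4) = 0, μ(5) = -1, μ(6) = 1, μ(7) = -1, μ(8) = 0, μ(9) = 0, μ(10) = 1, μ(11) = -1, μ(12) = 0, μ(13) = -1, μ(14) = 1, μ(15) = 1, μ(16) = 0, μ(17) = -1, μ(18) = 0, μ(19) = -1, μ(20) = 0, μ(21) = 1, μ(22) = 1, μ(23) = -1, μ(24) = 0, μ(25) = 0, μ(26) = 1, μ(27) = 0, μ(28) = 0, μ(29) = -1, μ(30) = -1, μ(31) = -1, μ(32) = 0, μ(33) = 1, μ(34) = 1, μ(35) = 1, μ(36) = 0, μ(37) = -1, μ(38) = 1, μ(39) = 1, μ(40) = 0, μ(41) = -1, μ(42) = -1, μ(43) = -1, μ(44) = 0, μ(45) = 0, μ(46) = 1, μ(47) = -1, μ(48) = 0, μ(49) = 0, μ(50) = 0, μ(51) = 1, μ(52) = 0, μ(53) = -1, μ(54) = 0, μ(55) = 1. Summing all 55 values: -2. (Mertens function M(x) = Σ_{n ≤ x} μ(n); on average M(x) should be small (PNT ⟺ M(x) = o(x)).)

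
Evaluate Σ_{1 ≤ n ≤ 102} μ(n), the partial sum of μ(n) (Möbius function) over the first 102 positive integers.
Σ_{n ≤ 102} μ(n) = -1

Compute μ(n) for each 1 ≤ n ≤ 102: μ(1) = 1, μ(2) = -1, μ(3) = -1, μ(4) = 0, μ(5) = -1, μ(6) = 1, μ(7) = -1, μ(8) = 0, μ(9) = 0, μ(10) = 1, μ(11) = -1, μ(12) = 0, μ(13) = -1, μ(14) = 1, μ(15) = 1, μ(16) = 0, μ(17) = -1, μ(18) = 0, μ(19) = -1, μ(20) = 0, μ(21) = 1, μ(22) = 1, μ(23) = -1, μ(24) = 0, μ(25) = 0, μ(26) = 1, μ(27) = 0, μ(28) = 0, μ(29) = -1, μ(30) = -1, μ(31) = -1, μ(32) = 0, μ(33) = 1, μ(34) = 1, μ(35) = 1, μ(36) = 0, μ(37) = -1, μ(38) = 1, μ(39) = 1, μ(40) = 0, μ(41) = -1, μ(42) = -1, μ(43) = -1, μ(44) = 0, μ(45) = 0, μ(46) = 1, μ(47) = -1, μ(48) = 0, μ(49) = 0, μ(50) = 0, μ(51) = 1, μ(52) = 0, μ(53) = -1, μ(54) = 0, μ(55) = 1, μ(56) = 0, μ(57) = 1, μ(58) = 1, μ(59) = -1, μ(60) = 0, μ(61) = -1, μ(62) = 1, μ(63) = 0, μ(64) = 0, μ(65) = 1, μ(66) = -1, μ(67) = -1, μ(68) = 0, μ(69) = 1, μ(70) = -1, μ(71) = -1, μ(72) = 0, μ(73) = -1, μ(74) = 1, μ(75) = 0, μ(76) = 0, μ(77) = 1, μ(78) = -1, μ(79) = -1, μ(80) = 0, μ(81) = 0, μ(82) = 1, μ(83) = -1, μ(84) = 0, μ(85) = 1, μ(86) = 1, μ(87) = 1, μ(88) = 0, μ(89) = -1, μ(90) = 0, μ(91) = 1, μ(92) = 0, μ(93) = 1, μ(94) = 1, μ(95) = 1, μ(96) = 0, μ(97) = -1, μ(98) = 0, μ(99) = 0, μ(100) = 0, μ(101) = -1, μ(102) = -1. Summing all 102 values: -1. (Mertens function M(x) = Σ_{n ≤ x} μ(n); on average M(x) should be small (PNT ⟺ M(x) = o(x)).)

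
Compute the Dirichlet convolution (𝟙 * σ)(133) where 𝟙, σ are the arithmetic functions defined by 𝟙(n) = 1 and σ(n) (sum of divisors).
(𝟙 * σ)(133) = 189

Divisors of 133: [1, 7, 19, 133]. For each d | 133:
  d = 1: 𝟙(1) · σ(133/1) = 1 · 160 = 160
  d = 7: 𝟙(7) · σ(133/7) = 1 · 20 = 20
  d = 19: 𝟙(19) · σ(133/19) = 1 · 8 = 8
  d = 133: 𝟙(133) · σ(133/133) = 1 · 1 = 1
Summing: (𝟙 * σ)(133) = 160 + 20 + 8 + 1 = 189.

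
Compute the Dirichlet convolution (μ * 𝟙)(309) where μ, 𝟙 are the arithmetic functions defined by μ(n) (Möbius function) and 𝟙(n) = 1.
(μ * 𝟙)(309) = 0

Divisors of 309: [1, 3, 103, 309]. For each d | 309:
  d = 1: μ(1) · 𝟙(309/1) = 1 · 1 = 1
  d = 3: μ(3) · 𝟙(309/3) = -1 · 1 = -1
  d = 103: μ(103) · 𝟙(309/103) = -1 · 1 = -1
  d = 309: μ(309) · 𝟙(309/309) = 1 · 1 = 1
Summing: (μ * 𝟙)(309) = 1 + -1 + -1 + 1 = 0.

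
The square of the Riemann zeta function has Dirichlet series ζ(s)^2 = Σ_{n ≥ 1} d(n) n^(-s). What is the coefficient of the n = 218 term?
d(218) = 4

ζ(s)^2 = (Σ 1/m^s)(Σ 1/k^s). The coefficient of 1/n^s in the product is the number of ordered pairs (m, k) with mk = n, which equals d(n). For n = 218, divisors are [1, 2, 109, 218], so d(218) = 4.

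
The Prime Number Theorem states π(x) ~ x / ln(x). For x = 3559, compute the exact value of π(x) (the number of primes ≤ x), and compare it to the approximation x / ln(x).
π(3559) = 499;  x/ln(x) ≈ 435.23;  relative error ≈ 12.78%.

Directly count primes up to 3559: π(3559) = 499. The PNT approximation gives 3559/ln(3559) ≈ 3559/8.17723 ≈ 435.23. Relative error (π(x) − x/ln(x)) / π(x) ≈ 12.78%; the approximation is known to undercount slightly (Li(x) is a better estimate).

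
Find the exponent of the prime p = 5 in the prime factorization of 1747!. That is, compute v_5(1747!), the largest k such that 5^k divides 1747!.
v_5(1747!) = 433

Legendre's formula: v_p(n!) = Σ_{k ≥ 1} ⌊n / p^k⌋. For p = 5, n = 1747, the terms are:
  ⌊1747/5^1⌋ = ⌊1747/5⌋ = 349
  ⌊1747/5^2⌋ = ⌊1747/25⌋ = 69
  ⌊1747/5^3⌋ = ⌊1747/125⌋ = 13
  ⌊1747/5^4⌋ = ⌊1747/625⌋ = 2
(the next term ⌊1747/5^5⌋ = 0, terminating the sum). Summing: v_5(1747!) = 349 + 69 + 13 + 2 = 433.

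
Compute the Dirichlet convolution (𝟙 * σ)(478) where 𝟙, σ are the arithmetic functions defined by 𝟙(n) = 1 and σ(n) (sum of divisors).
(𝟙 * σ)(478) = 964

Divisors of 478: [1, 2, 239, 478]. For each d | 478:
  d = 1: 𝟙(1) · σ(478/1) = 1 · 720 = 720
  d = 2: 𝟙(2) · σ(478/2) = 1 · 240 = 240
  d = 239: 𝟙(239) · σ(478/239) = 1 · 3 = 3
  d = 478: 𝟙(478) · σ(478/478) = 1 · 1 = 1
Summing: (𝟙 * σ)(478) = 720 + 240 + 3 + 1 = 964.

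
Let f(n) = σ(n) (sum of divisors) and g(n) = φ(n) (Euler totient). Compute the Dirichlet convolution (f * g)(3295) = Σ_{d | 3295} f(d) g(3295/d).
(σ * φ)(3295) = 13180

Divisors of 3295: [1, 5, 659, 3295]. For each d | 3295:
  d = 1: σ(1) · φ(3295/1) = 1 · 2632 = 2632
  d = 5: σ(5) · φ(3295/5) = 6 · 658 = 3948
  d = 659: σ(659) · φ(3295/659) = 660 · 4 = 2640
  d = 3295: σ(3295) · φ(3295/3295) = 3960 · 1 = 3960
Summing: (σ * φ)(3295) = 2632 + 3948 + 2640 + 3960 = 13180.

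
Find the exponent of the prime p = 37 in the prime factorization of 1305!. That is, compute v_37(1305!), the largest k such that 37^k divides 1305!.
v_37(1305!) = 35

Legendre's formula: v_p(n!) = Σ_{k ≥ 1} ⌊n / p^k⌋. For p = 37, n = 1305, the terms are:
  ⌊1305/37^1⌋ = ⌊1305/37⌋ = 35
(the next term ⌊1305/37^2⌋ = 0, terminating the sum). Summing: v_37(1305!) = 35 = 35.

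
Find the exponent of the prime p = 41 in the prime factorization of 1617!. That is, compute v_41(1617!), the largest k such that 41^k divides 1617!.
v_41(1617!) = 39

Legendre's formula: v_p(n!) = Σ_{k ≥ 1} ⌊n / p^k⌋. For p = 41, n = 1617, the terms are:
  ⌊1617/41^1⌋ = ⌊1617/41⌋ = 39
(the next term ⌊1617/41^2⌋ = 0, terminating the sum). Summing: v_41(1617!) = 39 = 39.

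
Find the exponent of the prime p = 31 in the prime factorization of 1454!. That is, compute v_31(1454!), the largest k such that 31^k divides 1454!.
v_31(1454!) = 47

Legendre's formula: v_p(n!) = Σ_{k ≥ 1} ⌊n / p^k⌋. For p = 31, n = 1454, the terms are:
  ⌊1454/31^1⌋ = ⌊1454/31⌋ = 46
  ⌊1454/31^2⌋ = ⌊1454/961⌋ = 1
(the next term ⌊1454/31^3⌋ = 0, terminating the sum). Summing: v_31(1454!) = 46 + 1 = 47.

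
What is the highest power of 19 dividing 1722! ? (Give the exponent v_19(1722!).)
v_19(1722!) = 94

Legendre's formula: v_p(n!) = Σ_{k ≥ 1} ⌊n / p^k⌋. For p = 19, n = 1722, the terms are:
  ⌊1722/19^1⌋ = ⌊1722/19⌋ = 90
  ⌊1722/19^2⌋ = ⌊1722/361⌋ = 4
(the next term ⌊1722/19^3⌋ = 0, terminating the sum). Summing: v_19(1722!) = 90 + 4 = 94.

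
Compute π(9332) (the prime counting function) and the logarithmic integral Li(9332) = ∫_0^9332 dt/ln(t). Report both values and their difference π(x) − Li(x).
π(9332) = 1154;  Li(9332) ≈ 1173.34;  π(x) − Li(x) ≈ -19.34.

Direct count of primes ≤ 9332 gives π(9332) = 1154. Numerical evaluation of the logarithmic integral gives Li(9332) ≈ 1173.34. The difference π(x) − Li(x) ≈ -19.34 is typically negative for small/moderate x (Li(x) overestimates), though Littlewood's theorem shows this sign changes infinitely often.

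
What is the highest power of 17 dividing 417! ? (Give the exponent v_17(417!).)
v_17(417!) = 25

Legendre's formula: v_p(n!) = Σ_{k ≥ 1} ⌊n / p^k⌋. For p = 17, n = 417, the terms are:
  ⌊417/17^1⌋ = ⌊417/17⌋ = 24
  ⌊417/17^2⌋ = ⌊417/289⌋ = 1
(the next term ⌊417/17^3⌋ = 0, terminating the sum). Summing: v_17(417!) = 24 + 1 = 25.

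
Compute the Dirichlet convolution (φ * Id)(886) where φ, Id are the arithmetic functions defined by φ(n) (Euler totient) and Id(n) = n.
(φ * Id)(886) = 2655

Divisors of 886: [1, 2, 443, 886]. For each d | 886:
  d = 1: φ(1) · Id(886/1) = 1 · 886 = 886
  d = 2: φ(2) · Id(886/2) = 1 · 443 = 443
  d = 443: φ(443) · Id(886/443) = 442 · 2 = 884
  d = 886: φ(886) · Id(886/886) = 442 · 1 = 442
Summing: (φ * Id)(886) = 886 + 443 + 884 + 442 = 2655.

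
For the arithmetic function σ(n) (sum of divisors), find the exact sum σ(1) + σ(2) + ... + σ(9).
Σ_{n ≤ 9} σ(n) = 69

Compute σ(n) for each 1 ≤ n ≤ 9: σ(1) = 1, σ(2) = 3, σ(3) = 4, σ(4) = 7, σ(5) = 6, σ(6) = 12, σ(7) = 8, σ(8) = 15, σ(9) = 13. Summing all 9 values: 69. (Average order: Σ_{n ≤ x} σ(n) ~ (π²/12) x². For x = 9, (π²/12)·9² ≈ 66.62.)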